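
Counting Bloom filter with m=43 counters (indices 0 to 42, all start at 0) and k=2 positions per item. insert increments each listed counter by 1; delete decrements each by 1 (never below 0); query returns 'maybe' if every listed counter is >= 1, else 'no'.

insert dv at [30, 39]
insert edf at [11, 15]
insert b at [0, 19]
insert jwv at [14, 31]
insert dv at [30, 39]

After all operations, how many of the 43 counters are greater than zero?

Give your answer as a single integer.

Answer: 8

Derivation:
Step 1: insert dv at [30, 39] -> counters=[0,0,0,0,0,0,0,0,0,0,0,0,0,0,0,0,0,0,0,0,0,0,0,0,0,0,0,0,0,0,1,0,0,0,0,0,0,0,0,1,0,0,0]
Step 2: insert edf at [11, 15] -> counters=[0,0,0,0,0,0,0,0,0,0,0,1,0,0,0,1,0,0,0,0,0,0,0,0,0,0,0,0,0,0,1,0,0,0,0,0,0,0,0,1,0,0,0]
Step 3: insert b at [0, 19] -> counters=[1,0,0,0,0,0,0,0,0,0,0,1,0,0,0,1,0,0,0,1,0,0,0,0,0,0,0,0,0,0,1,0,0,0,0,0,0,0,0,1,0,0,0]
Step 4: insert jwv at [14, 31] -> counters=[1,0,0,0,0,0,0,0,0,0,0,1,0,0,1,1,0,0,0,1,0,0,0,0,0,0,0,0,0,0,1,1,0,0,0,0,0,0,0,1,0,0,0]
Step 5: insert dv at [30, 39] -> counters=[1,0,0,0,0,0,0,0,0,0,0,1,0,0,1,1,0,0,0,1,0,0,0,0,0,0,0,0,0,0,2,1,0,0,0,0,0,0,0,2,0,0,0]
Final counters=[1,0,0,0,0,0,0,0,0,0,0,1,0,0,1,1,0,0,0,1,0,0,0,0,0,0,0,0,0,0,2,1,0,0,0,0,0,0,0,2,0,0,0] -> 8 nonzero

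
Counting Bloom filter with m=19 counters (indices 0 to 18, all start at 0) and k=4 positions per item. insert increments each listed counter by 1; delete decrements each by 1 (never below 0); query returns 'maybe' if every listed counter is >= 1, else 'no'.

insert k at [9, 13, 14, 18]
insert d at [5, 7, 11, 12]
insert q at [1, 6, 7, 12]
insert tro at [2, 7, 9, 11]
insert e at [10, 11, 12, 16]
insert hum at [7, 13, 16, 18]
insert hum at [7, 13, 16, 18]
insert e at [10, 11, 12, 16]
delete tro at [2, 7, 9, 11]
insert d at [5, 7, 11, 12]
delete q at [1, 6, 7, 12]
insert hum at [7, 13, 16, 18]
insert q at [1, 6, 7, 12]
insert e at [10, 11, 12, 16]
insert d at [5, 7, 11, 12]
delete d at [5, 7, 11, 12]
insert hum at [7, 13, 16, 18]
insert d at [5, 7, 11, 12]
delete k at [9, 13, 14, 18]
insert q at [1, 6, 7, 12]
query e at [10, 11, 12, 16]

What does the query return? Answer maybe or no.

Step 1: insert k at [9, 13, 14, 18] -> counters=[0,0,0,0,0,0,0,0,0,1,0,0,0,1,1,0,0,0,1]
Step 2: insert d at [5, 7, 11, 12] -> counters=[0,0,0,0,0,1,0,1,0,1,0,1,1,1,1,0,0,0,1]
Step 3: insert q at [1, 6, 7, 12] -> counters=[0,1,0,0,0,1,1,2,0,1,0,1,2,1,1,0,0,0,1]
Step 4: insert tro at [2, 7, 9, 11] -> counters=[0,1,1,0,0,1,1,3,0,2,0,2,2,1,1,0,0,0,1]
Step 5: insert e at [10, 11, 12, 16] -> counters=[0,1,1,0,0,1,1,3,0,2,1,3,3,1,1,0,1,0,1]
Step 6: insert hum at [7, 13, 16, 18] -> counters=[0,1,1,0,0,1,1,4,0,2,1,3,3,2,1,0,2,0,2]
Step 7: insert hum at [7, 13, 16, 18] -> counters=[0,1,1,0,0,1,1,5,0,2,1,3,3,3,1,0,3,0,3]
Step 8: insert e at [10, 11, 12, 16] -> counters=[0,1,1,0,0,1,1,5,0,2,2,4,4,3,1,0,4,0,3]
Step 9: delete tro at [2, 7, 9, 11] -> counters=[0,1,0,0,0,1,1,4,0,1,2,3,4,3,1,0,4,0,3]
Step 10: insert d at [5, 7, 11, 12] -> counters=[0,1,0,0,0,2,1,5,0,1,2,4,5,3,1,0,4,0,3]
Step 11: delete q at [1, 6, 7, 12] -> counters=[0,0,0,0,0,2,0,4,0,1,2,4,4,3,1,0,4,0,3]
Step 12: insert hum at [7, 13, 16, 18] -> counters=[0,0,0,0,0,2,0,5,0,1,2,4,4,4,1,0,5,0,4]
Step 13: insert q at [1, 6, 7, 12] -> counters=[0,1,0,0,0,2,1,6,0,1,2,4,5,4,1,0,5,0,4]
Step 14: insert e at [10, 11, 12, 16] -> counters=[0,1,0,0,0,2,1,6,0,1,3,5,6,4,1,0,6,0,4]
Step 15: insert d at [5, 7, 11, 12] -> counters=[0,1,0,0,0,3,1,7,0,1,3,6,7,4,1,0,6,0,4]
Step 16: delete d at [5, 7, 11, 12] -> counters=[0,1,0,0,0,2,1,6,0,1,3,5,6,4,1,0,6,0,4]
Step 17: insert hum at [7, 13, 16, 18] -> counters=[0,1,0,0,0,2,1,7,0,1,3,5,6,5,1,0,7,0,5]
Step 18: insert d at [5, 7, 11, 12] -> counters=[0,1,0,0,0,3,1,8,0,1,3,6,7,5,1,0,7,0,5]
Step 19: delete k at [9, 13, 14, 18] -> counters=[0,1,0,0,0,3,1,8,0,0,3,6,7,4,0,0,7,0,4]
Step 20: insert q at [1, 6, 7, 12] -> counters=[0,2,0,0,0,3,2,9,0,0,3,6,8,4,0,0,7,0,4]
Query e: check counters[10]=3 counters[11]=6 counters[12]=8 counters[16]=7 -> maybe

Answer: maybe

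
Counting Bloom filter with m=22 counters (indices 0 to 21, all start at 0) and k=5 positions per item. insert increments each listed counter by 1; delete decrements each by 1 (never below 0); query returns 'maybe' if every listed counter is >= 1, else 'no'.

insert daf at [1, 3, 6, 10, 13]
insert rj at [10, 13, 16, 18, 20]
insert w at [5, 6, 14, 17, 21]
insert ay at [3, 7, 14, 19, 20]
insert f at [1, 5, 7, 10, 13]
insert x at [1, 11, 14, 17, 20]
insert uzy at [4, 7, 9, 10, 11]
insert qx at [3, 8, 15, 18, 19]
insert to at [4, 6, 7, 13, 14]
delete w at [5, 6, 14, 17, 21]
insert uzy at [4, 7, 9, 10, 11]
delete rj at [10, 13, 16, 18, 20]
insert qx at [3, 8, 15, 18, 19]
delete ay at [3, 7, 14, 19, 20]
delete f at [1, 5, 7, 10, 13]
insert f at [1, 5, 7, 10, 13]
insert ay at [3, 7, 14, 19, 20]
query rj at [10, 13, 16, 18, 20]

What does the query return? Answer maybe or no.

Step 1: insert daf at [1, 3, 6, 10, 13] -> counters=[0,1,0,1,0,0,1,0,0,0,1,0,0,1,0,0,0,0,0,0,0,0]
Step 2: insert rj at [10, 13, 16, 18, 20] -> counters=[0,1,0,1,0,0,1,0,0,0,2,0,0,2,0,0,1,0,1,0,1,0]
Step 3: insert w at [5, 6, 14, 17, 21] -> counters=[0,1,0,1,0,1,2,0,0,0,2,0,0,2,1,0,1,1,1,0,1,1]
Step 4: insert ay at [3, 7, 14, 19, 20] -> counters=[0,1,0,2,0,1,2,1,0,0,2,0,0,2,2,0,1,1,1,1,2,1]
Step 5: insert f at [1, 5, 7, 10, 13] -> counters=[0,2,0,2,0,2,2,2,0,0,3,0,0,3,2,0,1,1,1,1,2,1]
Step 6: insert x at [1, 11, 14, 17, 20] -> counters=[0,3,0,2,0,2,2,2,0,0,3,1,0,3,3,0,1,2,1,1,3,1]
Step 7: insert uzy at [4, 7, 9, 10, 11] -> counters=[0,3,0,2,1,2,2,3,0,1,4,2,0,3,3,0,1,2,1,1,3,1]
Step 8: insert qx at [3, 8, 15, 18, 19] -> counters=[0,3,0,3,1,2,2,3,1,1,4,2,0,3,3,1,1,2,2,2,3,1]
Step 9: insert to at [4, 6, 7, 13, 14] -> counters=[0,3,0,3,2,2,3,4,1,1,4,2,0,4,4,1,1,2,2,2,3,1]
Step 10: delete w at [5, 6, 14, 17, 21] -> counters=[0,3,0,3,2,1,2,4,1,1,4,2,0,4,3,1,1,1,2,2,3,0]
Step 11: insert uzy at [4, 7, 9, 10, 11] -> counters=[0,3,0,3,3,1,2,5,1,2,5,3,0,4,3,1,1,1,2,2,3,0]
Step 12: delete rj at [10, 13, 16, 18, 20] -> counters=[0,3,0,3,3,1,2,5,1,2,4,3,0,3,3,1,0,1,1,2,2,0]
Step 13: insert qx at [3, 8, 15, 18, 19] -> counters=[0,3,0,4,3,1,2,5,2,2,4,3,0,3,3,2,0,1,2,3,2,0]
Step 14: delete ay at [3, 7, 14, 19, 20] -> counters=[0,3,0,3,3,1,2,4,2,2,4,3,0,3,2,2,0,1,2,2,1,0]
Step 15: delete f at [1, 5, 7, 10, 13] -> counters=[0,2,0,3,3,0,2,3,2,2,3,3,0,2,2,2,0,1,2,2,1,0]
Step 16: insert f at [1, 5, 7, 10, 13] -> counters=[0,3,0,3,3,1,2,4,2,2,4,3,0,3,2,2,0,1,2,2,1,0]
Step 17: insert ay at [3, 7, 14, 19, 20] -> counters=[0,3,0,4,3,1,2,5,2,2,4,3,0,3,3,2,0,1,2,3,2,0]
Query rj: check counters[10]=4 counters[13]=3 counters[16]=0 counters[18]=2 counters[20]=2 -> no

Answer: no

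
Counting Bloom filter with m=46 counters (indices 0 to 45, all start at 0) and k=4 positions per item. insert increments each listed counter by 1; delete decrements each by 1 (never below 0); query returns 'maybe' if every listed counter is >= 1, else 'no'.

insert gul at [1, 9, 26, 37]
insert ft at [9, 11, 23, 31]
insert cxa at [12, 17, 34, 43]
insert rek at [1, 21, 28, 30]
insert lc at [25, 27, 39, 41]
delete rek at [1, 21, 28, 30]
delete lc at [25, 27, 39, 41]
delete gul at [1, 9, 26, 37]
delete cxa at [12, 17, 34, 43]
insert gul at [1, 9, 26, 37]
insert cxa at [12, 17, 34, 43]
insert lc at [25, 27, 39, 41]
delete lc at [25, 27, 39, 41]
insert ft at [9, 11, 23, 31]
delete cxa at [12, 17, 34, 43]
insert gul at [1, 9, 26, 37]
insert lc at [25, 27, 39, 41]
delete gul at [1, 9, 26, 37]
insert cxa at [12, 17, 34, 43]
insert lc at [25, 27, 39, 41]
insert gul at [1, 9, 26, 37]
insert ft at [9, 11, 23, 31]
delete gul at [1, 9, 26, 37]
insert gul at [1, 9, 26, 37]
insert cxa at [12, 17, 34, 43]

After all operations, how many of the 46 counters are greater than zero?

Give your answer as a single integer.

Step 1: insert gul at [1, 9, 26, 37] -> counters=[0,1,0,0,0,0,0,0,0,1,0,0,0,0,0,0,0,0,0,0,0,0,0,0,0,0,1,0,0,0,0,0,0,0,0,0,0,1,0,0,0,0,0,0,0,0]
Step 2: insert ft at [9, 11, 23, 31] -> counters=[0,1,0,0,0,0,0,0,0,2,0,1,0,0,0,0,0,0,0,0,0,0,0,1,0,0,1,0,0,0,0,1,0,0,0,0,0,1,0,0,0,0,0,0,0,0]
Step 3: insert cxa at [12, 17, 34, 43] -> counters=[0,1,0,0,0,0,0,0,0,2,0,1,1,0,0,0,0,1,0,0,0,0,0,1,0,0,1,0,0,0,0,1,0,0,1,0,0,1,0,0,0,0,0,1,0,0]
Step 4: insert rek at [1, 21, 28, 30] -> counters=[0,2,0,0,0,0,0,0,0,2,0,1,1,0,0,0,0,1,0,0,0,1,0,1,0,0,1,0,1,0,1,1,0,0,1,0,0,1,0,0,0,0,0,1,0,0]
Step 5: insert lc at [25, 27, 39, 41] -> counters=[0,2,0,0,0,0,0,0,0,2,0,1,1,0,0,0,0,1,0,0,0,1,0,1,0,1,1,1,1,0,1,1,0,0,1,0,0,1,0,1,0,1,0,1,0,0]
Step 6: delete rek at [1, 21, 28, 30] -> counters=[0,1,0,0,0,0,0,0,0,2,0,1,1,0,0,0,0,1,0,0,0,0,0,1,0,1,1,1,0,0,0,1,0,0,1,0,0,1,0,1,0,1,0,1,0,0]
Step 7: delete lc at [25, 27, 39, 41] -> counters=[0,1,0,0,0,0,0,0,0,2,0,1,1,0,0,0,0,1,0,0,0,0,0,1,0,0,1,0,0,0,0,1,0,0,1,0,0,1,0,0,0,0,0,1,0,0]
Step 8: delete gul at [1, 9, 26, 37] -> counters=[0,0,0,0,0,0,0,0,0,1,0,1,1,0,0,0,0,1,0,0,0,0,0,1,0,0,0,0,0,0,0,1,0,0,1,0,0,0,0,0,0,0,0,1,0,0]
Step 9: delete cxa at [12, 17, 34, 43] -> counters=[0,0,0,0,0,0,0,0,0,1,0,1,0,0,0,0,0,0,0,0,0,0,0,1,0,0,0,0,0,0,0,1,0,0,0,0,0,0,0,0,0,0,0,0,0,0]
Step 10: insert gul at [1, 9, 26, 37] -> counters=[0,1,0,0,0,0,0,0,0,2,0,1,0,0,0,0,0,0,0,0,0,0,0,1,0,0,1,0,0,0,0,1,0,0,0,0,0,1,0,0,0,0,0,0,0,0]
Step 11: insert cxa at [12, 17, 34, 43] -> counters=[0,1,0,0,0,0,0,0,0,2,0,1,1,0,0,0,0,1,0,0,0,0,0,1,0,0,1,0,0,0,0,1,0,0,1,0,0,1,0,0,0,0,0,1,0,0]
Step 12: insert lc at [25, 27, 39, 41] -> counters=[0,1,0,0,0,0,0,0,0,2,0,1,1,0,0,0,0,1,0,0,0,0,0,1,0,1,1,1,0,0,0,1,0,0,1,0,0,1,0,1,0,1,0,1,0,0]
Step 13: delete lc at [25, 27, 39, 41] -> counters=[0,1,0,0,0,0,0,0,0,2,0,1,1,0,0,0,0,1,0,0,0,0,0,1,0,0,1,0,0,0,0,1,0,0,1,0,0,1,0,0,0,0,0,1,0,0]
Step 14: insert ft at [9, 11, 23, 31] -> counters=[0,1,0,0,0,0,0,0,0,3,0,2,1,0,0,0,0,1,0,0,0,0,0,2,0,0,1,0,0,0,0,2,0,0,1,0,0,1,0,0,0,0,0,1,0,0]
Step 15: delete cxa at [12, 17, 34, 43] -> counters=[0,1,0,0,0,0,0,0,0,3,0,2,0,0,0,0,0,0,0,0,0,0,0,2,0,0,1,0,0,0,0,2,0,0,0,0,0,1,0,0,0,0,0,0,0,0]
Step 16: insert gul at [1, 9, 26, 37] -> counters=[0,2,0,0,0,0,0,0,0,4,0,2,0,0,0,0,0,0,0,0,0,0,0,2,0,0,2,0,0,0,0,2,0,0,0,0,0,2,0,0,0,0,0,0,0,0]
Step 17: insert lc at [25, 27, 39, 41] -> counters=[0,2,0,0,0,0,0,0,0,4,0,2,0,0,0,0,0,0,0,0,0,0,0,2,0,1,2,1,0,0,0,2,0,0,0,0,0,2,0,1,0,1,0,0,0,0]
Step 18: delete gul at [1, 9, 26, 37] -> counters=[0,1,0,0,0,0,0,0,0,3,0,2,0,0,0,0,0,0,0,0,0,0,0,2,0,1,1,1,0,0,0,2,0,0,0,0,0,1,0,1,0,1,0,0,0,0]
Step 19: insert cxa at [12, 17, 34, 43] -> counters=[0,1,0,0,0,0,0,0,0,3,0,2,1,0,0,0,0,1,0,0,0,0,0,2,0,1,1,1,0,0,0,2,0,0,1,0,0,1,0,1,0,1,0,1,0,0]
Step 20: insert lc at [25, 27, 39, 41] -> counters=[0,1,0,0,0,0,0,0,0,3,0,2,1,0,0,0,0,1,0,0,0,0,0,2,0,2,1,2,0,0,0,2,0,0,1,0,0,1,0,2,0,2,0,1,0,0]
Step 21: insert gul at [1, 9, 26, 37] -> counters=[0,2,0,0,0,0,0,0,0,4,0,2,1,0,0,0,0,1,0,0,0,0,0,2,0,2,2,2,0,0,0,2,0,0,1,0,0,2,0,2,0,2,0,1,0,0]
Step 22: insert ft at [9, 11, 23, 31] -> counters=[0,2,0,0,0,0,0,0,0,5,0,3,1,0,0,0,0,1,0,0,0,0,0,3,0,2,2,2,0,0,0,3,0,0,1,0,0,2,0,2,0,2,0,1,0,0]
Step 23: delete gul at [1, 9, 26, 37] -> counters=[0,1,0,0,0,0,0,0,0,4,0,3,1,0,0,0,0,1,0,0,0,0,0,3,0,2,1,2,0,0,0,3,0,0,1,0,0,1,0,2,0,2,0,1,0,0]
Step 24: insert gul at [1, 9, 26, 37] -> counters=[0,2,0,0,0,0,0,0,0,5,0,3,1,0,0,0,0,1,0,0,0,0,0,3,0,2,2,2,0,0,0,3,0,0,1,0,0,2,0,2,0,2,0,1,0,0]
Step 25: insert cxa at [12, 17, 34, 43] -> counters=[0,2,0,0,0,0,0,0,0,5,0,3,2,0,0,0,0,2,0,0,0,0,0,3,0,2,2,2,0,0,0,3,0,0,2,0,0,2,0,2,0,2,0,2,0,0]
Final counters=[0,2,0,0,0,0,0,0,0,5,0,3,2,0,0,0,0,2,0,0,0,0,0,3,0,2,2,2,0,0,0,3,0,0,2,0,0,2,0,2,0,2,0,2,0,0] -> 15 nonzero

Answer: 15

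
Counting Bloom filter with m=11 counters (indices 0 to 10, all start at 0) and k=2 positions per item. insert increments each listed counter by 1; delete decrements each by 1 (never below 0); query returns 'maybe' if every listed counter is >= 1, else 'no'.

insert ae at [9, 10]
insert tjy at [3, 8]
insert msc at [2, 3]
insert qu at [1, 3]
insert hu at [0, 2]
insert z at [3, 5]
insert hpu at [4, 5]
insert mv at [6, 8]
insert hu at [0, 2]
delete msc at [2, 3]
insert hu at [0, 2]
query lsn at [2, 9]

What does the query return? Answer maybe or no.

Answer: maybe

Derivation:
Step 1: insert ae at [9, 10] -> counters=[0,0,0,0,0,0,0,0,0,1,1]
Step 2: insert tjy at [3, 8] -> counters=[0,0,0,1,0,0,0,0,1,1,1]
Step 3: insert msc at [2, 3] -> counters=[0,0,1,2,0,0,0,0,1,1,1]
Step 4: insert qu at [1, 3] -> counters=[0,1,1,3,0,0,0,0,1,1,1]
Step 5: insert hu at [0, 2] -> counters=[1,1,2,3,0,0,0,0,1,1,1]
Step 6: insert z at [3, 5] -> counters=[1,1,2,4,0,1,0,0,1,1,1]
Step 7: insert hpu at [4, 5] -> counters=[1,1,2,4,1,2,0,0,1,1,1]
Step 8: insert mv at [6, 8] -> counters=[1,1,2,4,1,2,1,0,2,1,1]
Step 9: insert hu at [0, 2] -> counters=[2,1,3,4,1,2,1,0,2,1,1]
Step 10: delete msc at [2, 3] -> counters=[2,1,2,3,1,2,1,0,2,1,1]
Step 11: insert hu at [0, 2] -> counters=[3,1,3,3,1,2,1,0,2,1,1]
Query lsn: check counters[2]=3 counters[9]=1 -> maybe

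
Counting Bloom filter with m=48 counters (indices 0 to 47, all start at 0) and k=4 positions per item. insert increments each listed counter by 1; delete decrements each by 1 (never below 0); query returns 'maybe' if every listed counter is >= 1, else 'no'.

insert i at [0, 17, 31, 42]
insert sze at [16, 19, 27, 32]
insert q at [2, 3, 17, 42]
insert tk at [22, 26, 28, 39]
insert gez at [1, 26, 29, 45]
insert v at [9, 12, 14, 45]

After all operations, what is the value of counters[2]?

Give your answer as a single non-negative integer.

Answer: 1

Derivation:
Step 1: insert i at [0, 17, 31, 42] -> counters=[1,0,0,0,0,0,0,0,0,0,0,0,0,0,0,0,0,1,0,0,0,0,0,0,0,0,0,0,0,0,0,1,0,0,0,0,0,0,0,0,0,0,1,0,0,0,0,0]
Step 2: insert sze at [16, 19, 27, 32] -> counters=[1,0,0,0,0,0,0,0,0,0,0,0,0,0,0,0,1,1,0,1,0,0,0,0,0,0,0,1,0,0,0,1,1,0,0,0,0,0,0,0,0,0,1,0,0,0,0,0]
Step 3: insert q at [2, 3, 17, 42] -> counters=[1,0,1,1,0,0,0,0,0,0,0,0,0,0,0,0,1,2,0,1,0,0,0,0,0,0,0,1,0,0,0,1,1,0,0,0,0,0,0,0,0,0,2,0,0,0,0,0]
Step 4: insert tk at [22, 26, 28, 39] -> counters=[1,0,1,1,0,0,0,0,0,0,0,0,0,0,0,0,1,2,0,1,0,0,1,0,0,0,1,1,1,0,0,1,1,0,0,0,0,0,0,1,0,0,2,0,0,0,0,0]
Step 5: insert gez at [1, 26, 29, 45] -> counters=[1,1,1,1,0,0,0,0,0,0,0,0,0,0,0,0,1,2,0,1,0,0,1,0,0,0,2,1,1,1,0,1,1,0,0,0,0,0,0,1,0,0,2,0,0,1,0,0]
Step 6: insert v at [9, 12, 14, 45] -> counters=[1,1,1,1,0,0,0,0,0,1,0,0,1,0,1,0,1,2,0,1,0,0,1,0,0,0,2,1,1,1,0,1,1,0,0,0,0,0,0,1,0,0,2,0,0,2,0,0]
Final counters=[1,1,1,1,0,0,0,0,0,1,0,0,1,0,1,0,1,2,0,1,0,0,1,0,0,0,2,1,1,1,0,1,1,0,0,0,0,0,0,1,0,0,2,0,0,2,0,0] -> counters[2]=1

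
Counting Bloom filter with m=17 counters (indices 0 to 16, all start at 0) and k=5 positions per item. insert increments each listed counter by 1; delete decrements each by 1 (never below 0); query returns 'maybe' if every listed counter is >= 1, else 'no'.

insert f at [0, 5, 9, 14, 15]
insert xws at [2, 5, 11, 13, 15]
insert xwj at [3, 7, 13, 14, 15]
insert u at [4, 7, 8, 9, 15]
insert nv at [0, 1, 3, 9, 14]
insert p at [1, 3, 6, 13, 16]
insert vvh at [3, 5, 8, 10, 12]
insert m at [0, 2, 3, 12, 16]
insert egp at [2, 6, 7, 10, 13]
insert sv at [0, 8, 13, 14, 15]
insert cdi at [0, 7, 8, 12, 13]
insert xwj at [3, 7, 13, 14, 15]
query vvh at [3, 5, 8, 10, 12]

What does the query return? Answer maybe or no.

Step 1: insert f at [0, 5, 9, 14, 15] -> counters=[1,0,0,0,0,1,0,0,0,1,0,0,0,0,1,1,0]
Step 2: insert xws at [2, 5, 11, 13, 15] -> counters=[1,0,1,0,0,2,0,0,0,1,0,1,0,1,1,2,0]
Step 3: insert xwj at [3, 7, 13, 14, 15] -> counters=[1,0,1,1,0,2,0,1,0,1,0,1,0,2,2,3,0]
Step 4: insert u at [4, 7, 8, 9, 15] -> counters=[1,0,1,1,1,2,0,2,1,2,0,1,0,2,2,4,0]
Step 5: insert nv at [0, 1, 3, 9, 14] -> counters=[2,1,1,2,1,2,0,2,1,3,0,1,0,2,3,4,0]
Step 6: insert p at [1, 3, 6, 13, 16] -> counters=[2,2,1,3,1,2,1,2,1,3,0,1,0,3,3,4,1]
Step 7: insert vvh at [3, 5, 8, 10, 12] -> counters=[2,2,1,4,1,3,1,2,2,3,1,1,1,3,3,4,1]
Step 8: insert m at [0, 2, 3, 12, 16] -> counters=[3,2,2,5,1,3,1,2,2,3,1,1,2,3,3,4,2]
Step 9: insert egp at [2, 6, 7, 10, 13] -> counters=[3,2,3,5,1,3,2,3,2,3,2,1,2,4,3,4,2]
Step 10: insert sv at [0, 8, 13, 14, 15] -> counters=[4,2,3,5,1,3,2,3,3,3,2,1,2,5,4,5,2]
Step 11: insert cdi at [0, 7, 8, 12, 13] -> counters=[5,2,3,5,1,3,2,4,4,3,2,1,3,6,4,5,2]
Step 12: insert xwj at [3, 7, 13, 14, 15] -> counters=[5,2,3,6,1,3,2,5,4,3,2,1,3,7,5,6,2]
Query vvh: check counters[3]=6 counters[5]=3 counters[8]=4 counters[10]=2 counters[12]=3 -> maybe

Answer: maybe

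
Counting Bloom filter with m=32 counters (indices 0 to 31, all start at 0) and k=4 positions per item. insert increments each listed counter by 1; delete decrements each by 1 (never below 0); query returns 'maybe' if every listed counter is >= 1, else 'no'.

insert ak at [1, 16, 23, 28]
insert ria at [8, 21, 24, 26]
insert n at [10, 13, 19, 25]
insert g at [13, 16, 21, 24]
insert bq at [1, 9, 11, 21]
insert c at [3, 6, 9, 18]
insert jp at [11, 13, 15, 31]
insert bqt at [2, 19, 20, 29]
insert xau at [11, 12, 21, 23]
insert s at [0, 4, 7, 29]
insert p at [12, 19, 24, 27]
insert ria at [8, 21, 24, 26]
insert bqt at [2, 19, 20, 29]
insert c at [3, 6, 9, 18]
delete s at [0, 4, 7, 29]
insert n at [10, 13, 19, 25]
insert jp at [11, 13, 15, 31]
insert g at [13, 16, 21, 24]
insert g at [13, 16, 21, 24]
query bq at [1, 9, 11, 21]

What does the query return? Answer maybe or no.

Step 1: insert ak at [1, 16, 23, 28] -> counters=[0,1,0,0,0,0,0,0,0,0,0,0,0,0,0,0,1,0,0,0,0,0,0,1,0,0,0,0,1,0,0,0]
Step 2: insert ria at [8, 21, 24, 26] -> counters=[0,1,0,0,0,0,0,0,1,0,0,0,0,0,0,0,1,0,0,0,0,1,0,1,1,0,1,0,1,0,0,0]
Step 3: insert n at [10, 13, 19, 25] -> counters=[0,1,0,0,0,0,0,0,1,0,1,0,0,1,0,0,1,0,0,1,0,1,0,1,1,1,1,0,1,0,0,0]
Step 4: insert g at [13, 16, 21, 24] -> counters=[0,1,0,0,0,0,0,0,1,0,1,0,0,2,0,0,2,0,0,1,0,2,0,1,2,1,1,0,1,0,0,0]
Step 5: insert bq at [1, 9, 11, 21] -> counters=[0,2,0,0,0,0,0,0,1,1,1,1,0,2,0,0,2,0,0,1,0,3,0,1,2,1,1,0,1,0,0,0]
Step 6: insert c at [3, 6, 9, 18] -> counters=[0,2,0,1,0,0,1,0,1,2,1,1,0,2,0,0,2,0,1,1,0,3,0,1,2,1,1,0,1,0,0,0]
Step 7: insert jp at [11, 13, 15, 31] -> counters=[0,2,0,1,0,0,1,0,1,2,1,2,0,3,0,1,2,0,1,1,0,3,0,1,2,1,1,0,1,0,0,1]
Step 8: insert bqt at [2, 19, 20, 29] -> counters=[0,2,1,1,0,0,1,0,1,2,1,2,0,3,0,1,2,0,1,2,1,3,0,1,2,1,1,0,1,1,0,1]
Step 9: insert xau at [11, 12, 21, 23] -> counters=[0,2,1,1,0,0,1,0,1,2,1,3,1,3,0,1,2,0,1,2,1,4,0,2,2,1,1,0,1,1,0,1]
Step 10: insert s at [0, 4, 7, 29] -> counters=[1,2,1,1,1,0,1,1,1,2,1,3,1,3,0,1,2,0,1,2,1,4,0,2,2,1,1,0,1,2,0,1]
Step 11: insert p at [12, 19, 24, 27] -> counters=[1,2,1,1,1,0,1,1,1,2,1,3,2,3,0,1,2,0,1,3,1,4,0,2,3,1,1,1,1,2,0,1]
Step 12: insert ria at [8, 21, 24, 26] -> counters=[1,2,1,1,1,0,1,1,2,2,1,3,2,3,0,1,2,0,1,3,1,5,0,2,4,1,2,1,1,2,0,1]
Step 13: insert bqt at [2, 19, 20, 29] -> counters=[1,2,2,1,1,0,1,1,2,2,1,3,2,3,0,1,2,0,1,4,2,5,0,2,4,1,2,1,1,3,0,1]
Step 14: insert c at [3, 6, 9, 18] -> counters=[1,2,2,2,1,0,2,1,2,3,1,3,2,3,0,1,2,0,2,4,2,5,0,2,4,1,2,1,1,3,0,1]
Step 15: delete s at [0, 4, 7, 29] -> counters=[0,2,2,2,0,0,2,0,2,3,1,3,2,3,0,1,2,0,2,4,2,5,0,2,4,1,2,1,1,2,0,1]
Step 16: insert n at [10, 13, 19, 25] -> counters=[0,2,2,2,0,0,2,0,2,3,2,3,2,4,0,1,2,0,2,5,2,5,0,2,4,2,2,1,1,2,0,1]
Step 17: insert jp at [11, 13, 15, 31] -> counters=[0,2,2,2,0,0,2,0,2,3,2,4,2,5,0,2,2,0,2,5,2,5,0,2,4,2,2,1,1,2,0,2]
Step 18: insert g at [13, 16, 21, 24] -> counters=[0,2,2,2,0,0,2,0,2,3,2,4,2,6,0,2,3,0,2,5,2,6,0,2,5,2,2,1,1,2,0,2]
Step 19: insert g at [13, 16, 21, 24] -> counters=[0,2,2,2,0,0,2,0,2,3,2,4,2,7,0,2,4,0,2,5,2,7,0,2,6,2,2,1,1,2,0,2]
Query bq: check counters[1]=2 counters[9]=3 counters[11]=4 counters[21]=7 -> maybe

Answer: maybe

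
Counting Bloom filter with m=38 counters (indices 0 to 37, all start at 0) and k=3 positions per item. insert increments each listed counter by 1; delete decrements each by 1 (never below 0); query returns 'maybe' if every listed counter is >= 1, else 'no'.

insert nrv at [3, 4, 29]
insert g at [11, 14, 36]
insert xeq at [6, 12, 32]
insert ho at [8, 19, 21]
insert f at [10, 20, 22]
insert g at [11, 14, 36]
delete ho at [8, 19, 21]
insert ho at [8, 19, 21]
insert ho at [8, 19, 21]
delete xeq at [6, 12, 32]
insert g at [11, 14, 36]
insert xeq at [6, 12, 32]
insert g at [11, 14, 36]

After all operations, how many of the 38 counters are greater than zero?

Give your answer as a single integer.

Step 1: insert nrv at [3, 4, 29] -> counters=[0,0,0,1,1,0,0,0,0,0,0,0,0,0,0,0,0,0,0,0,0,0,0,0,0,0,0,0,0,1,0,0,0,0,0,0,0,0]
Step 2: insert g at [11, 14, 36] -> counters=[0,0,0,1,1,0,0,0,0,0,0,1,0,0,1,0,0,0,0,0,0,0,0,0,0,0,0,0,0,1,0,0,0,0,0,0,1,0]
Step 3: insert xeq at [6, 12, 32] -> counters=[0,0,0,1,1,0,1,0,0,0,0,1,1,0,1,0,0,0,0,0,0,0,0,0,0,0,0,0,0,1,0,0,1,0,0,0,1,0]
Step 4: insert ho at [8, 19, 21] -> counters=[0,0,0,1,1,0,1,0,1,0,0,1,1,0,1,0,0,0,0,1,0,1,0,0,0,0,0,0,0,1,0,0,1,0,0,0,1,0]
Step 5: insert f at [10, 20, 22] -> counters=[0,0,0,1,1,0,1,0,1,0,1,1,1,0,1,0,0,0,0,1,1,1,1,0,0,0,0,0,0,1,0,0,1,0,0,0,1,0]
Step 6: insert g at [11, 14, 36] -> counters=[0,0,0,1,1,0,1,0,1,0,1,2,1,0,2,0,0,0,0,1,1,1,1,0,0,0,0,0,0,1,0,0,1,0,0,0,2,0]
Step 7: delete ho at [8, 19, 21] -> counters=[0,0,0,1,1,0,1,0,0,0,1,2,1,0,2,0,0,0,0,0,1,0,1,0,0,0,0,0,0,1,0,0,1,0,0,0,2,0]
Step 8: insert ho at [8, 19, 21] -> counters=[0,0,0,1,1,0,1,0,1,0,1,2,1,0,2,0,0,0,0,1,1,1,1,0,0,0,0,0,0,1,0,0,1,0,0,0,2,0]
Step 9: insert ho at [8, 19, 21] -> counters=[0,0,0,1,1,0,1,0,2,0,1,2,1,0,2,0,0,0,0,2,1,2,1,0,0,0,0,0,0,1,0,0,1,0,0,0,2,0]
Step 10: delete xeq at [6, 12, 32] -> counters=[0,0,0,1,1,0,0,0,2,0,1,2,0,0,2,0,0,0,0,2,1,2,1,0,0,0,0,0,0,1,0,0,0,0,0,0,2,0]
Step 11: insert g at [11, 14, 36] -> counters=[0,0,0,1,1,0,0,0,2,0,1,3,0,0,3,0,0,0,0,2,1,2,1,0,0,0,0,0,0,1,0,0,0,0,0,0,3,0]
Step 12: insert xeq at [6, 12, 32] -> counters=[0,0,0,1,1,0,1,0,2,0,1,3,1,0,3,0,0,0,0,2,1,2,1,0,0,0,0,0,0,1,0,0,1,0,0,0,3,0]
Step 13: insert g at [11, 14, 36] -> counters=[0,0,0,1,1,0,1,0,2,0,1,4,1,0,4,0,0,0,0,2,1,2,1,0,0,0,0,0,0,1,0,0,1,0,0,0,4,0]
Final counters=[0,0,0,1,1,0,1,0,2,0,1,4,1,0,4,0,0,0,0,2,1,2,1,0,0,0,0,0,0,1,0,0,1,0,0,0,4,0] -> 15 nonzero

Answer: 15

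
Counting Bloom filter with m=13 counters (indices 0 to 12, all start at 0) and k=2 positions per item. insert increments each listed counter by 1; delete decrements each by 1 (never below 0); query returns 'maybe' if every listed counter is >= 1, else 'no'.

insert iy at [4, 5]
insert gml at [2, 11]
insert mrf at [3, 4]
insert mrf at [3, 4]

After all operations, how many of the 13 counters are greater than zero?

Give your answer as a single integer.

Step 1: insert iy at [4, 5] -> counters=[0,0,0,0,1,1,0,0,0,0,0,0,0]
Step 2: insert gml at [2, 11] -> counters=[0,0,1,0,1,1,0,0,0,0,0,1,0]
Step 3: insert mrf at [3, 4] -> counters=[0,0,1,1,2,1,0,0,0,0,0,1,0]
Step 4: insert mrf at [3, 4] -> counters=[0,0,1,2,3,1,0,0,0,0,0,1,0]
Final counters=[0,0,1,2,3,1,0,0,0,0,0,1,0] -> 5 nonzero

Answer: 5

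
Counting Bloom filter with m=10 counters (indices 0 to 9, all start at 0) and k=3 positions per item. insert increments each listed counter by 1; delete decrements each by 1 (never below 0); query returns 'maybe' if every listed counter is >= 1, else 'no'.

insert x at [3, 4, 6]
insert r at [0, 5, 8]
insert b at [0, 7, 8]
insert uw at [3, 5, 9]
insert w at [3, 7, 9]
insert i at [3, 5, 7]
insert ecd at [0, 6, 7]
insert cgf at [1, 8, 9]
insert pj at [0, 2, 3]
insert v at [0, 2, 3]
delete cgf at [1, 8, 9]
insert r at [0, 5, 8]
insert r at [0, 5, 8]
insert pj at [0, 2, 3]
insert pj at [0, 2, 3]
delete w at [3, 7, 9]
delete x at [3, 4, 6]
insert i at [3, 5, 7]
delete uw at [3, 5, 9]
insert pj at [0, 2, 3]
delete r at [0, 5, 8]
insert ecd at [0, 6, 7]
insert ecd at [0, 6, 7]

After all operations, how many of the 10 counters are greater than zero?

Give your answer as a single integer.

Answer: 7

Derivation:
Step 1: insert x at [3, 4, 6] -> counters=[0,0,0,1,1,0,1,0,0,0]
Step 2: insert r at [0, 5, 8] -> counters=[1,0,0,1,1,1,1,0,1,0]
Step 3: insert b at [0, 7, 8] -> counters=[2,0,0,1,1,1,1,1,2,0]
Step 4: insert uw at [3, 5, 9] -> counters=[2,0,0,2,1,2,1,1,2,1]
Step 5: insert w at [3, 7, 9] -> counters=[2,0,0,3,1,2,1,2,2,2]
Step 6: insert i at [3, 5, 7] -> counters=[2,0,0,4,1,3,1,3,2,2]
Step 7: insert ecd at [0, 6, 7] -> counters=[3,0,0,4,1,3,2,4,2,2]
Step 8: insert cgf at [1, 8, 9] -> counters=[3,1,0,4,1,3,2,4,3,3]
Step 9: insert pj at [0, 2, 3] -> counters=[4,1,1,5,1,3,2,4,3,3]
Step 10: insert v at [0, 2, 3] -> counters=[5,1,2,6,1,3,2,4,3,3]
Step 11: delete cgf at [1, 8, 9] -> counters=[5,0,2,6,1,3,2,4,2,2]
Step 12: insert r at [0, 5, 8] -> counters=[6,0,2,6,1,4,2,4,3,2]
Step 13: insert r at [0, 5, 8] -> counters=[7,0,2,6,1,5,2,4,4,2]
Step 14: insert pj at [0, 2, 3] -> counters=[8,0,3,7,1,5,2,4,4,2]
Step 15: insert pj at [0, 2, 3] -> counters=[9,0,4,8,1,5,2,4,4,2]
Step 16: delete w at [3, 7, 9] -> counters=[9,0,4,7,1,5,2,3,4,1]
Step 17: delete x at [3, 4, 6] -> counters=[9,0,4,6,0,5,1,3,4,1]
Step 18: insert i at [3, 5, 7] -> counters=[9,0,4,7,0,6,1,4,4,1]
Step 19: delete uw at [3, 5, 9] -> counters=[9,0,4,6,0,5,1,4,4,0]
Step 20: insert pj at [0, 2, 3] -> counters=[10,0,5,7,0,5,1,4,4,0]
Step 21: delete r at [0, 5, 8] -> counters=[9,0,5,7,0,4,1,4,3,0]
Step 22: insert ecd at [0, 6, 7] -> counters=[10,0,5,7,0,4,2,5,3,0]
Step 23: insert ecd at [0, 6, 7] -> counters=[11,0,5,7,0,4,3,6,3,0]
Final counters=[11,0,5,7,0,4,3,6,3,0] -> 7 nonzero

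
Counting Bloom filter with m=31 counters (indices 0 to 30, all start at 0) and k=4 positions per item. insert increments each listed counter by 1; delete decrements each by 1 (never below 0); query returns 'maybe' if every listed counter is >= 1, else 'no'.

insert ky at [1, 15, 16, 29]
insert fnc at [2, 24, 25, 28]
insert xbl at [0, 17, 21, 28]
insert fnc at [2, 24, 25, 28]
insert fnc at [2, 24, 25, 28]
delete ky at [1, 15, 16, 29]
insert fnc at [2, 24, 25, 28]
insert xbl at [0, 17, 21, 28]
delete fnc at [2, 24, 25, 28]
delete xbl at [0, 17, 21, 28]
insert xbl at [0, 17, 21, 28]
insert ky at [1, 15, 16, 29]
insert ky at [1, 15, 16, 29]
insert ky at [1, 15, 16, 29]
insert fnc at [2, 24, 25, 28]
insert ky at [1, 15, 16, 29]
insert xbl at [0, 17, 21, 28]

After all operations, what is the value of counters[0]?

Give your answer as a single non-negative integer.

Answer: 3

Derivation:
Step 1: insert ky at [1, 15, 16, 29] -> counters=[0,1,0,0,0,0,0,0,0,0,0,0,0,0,0,1,1,0,0,0,0,0,0,0,0,0,0,0,0,1,0]
Step 2: insert fnc at [2, 24, 25, 28] -> counters=[0,1,1,0,0,0,0,0,0,0,0,0,0,0,0,1,1,0,0,0,0,0,0,0,1,1,0,0,1,1,0]
Step 3: insert xbl at [0, 17, 21, 28] -> counters=[1,1,1,0,0,0,0,0,0,0,0,0,0,0,0,1,1,1,0,0,0,1,0,0,1,1,0,0,2,1,0]
Step 4: insert fnc at [2, 24, 25, 28] -> counters=[1,1,2,0,0,0,0,0,0,0,0,0,0,0,0,1,1,1,0,0,0,1,0,0,2,2,0,0,3,1,0]
Step 5: insert fnc at [2, 24, 25, 28] -> counters=[1,1,3,0,0,0,0,0,0,0,0,0,0,0,0,1,1,1,0,0,0,1,0,0,3,3,0,0,4,1,0]
Step 6: delete ky at [1, 15, 16, 29] -> counters=[1,0,3,0,0,0,0,0,0,0,0,0,0,0,0,0,0,1,0,0,0,1,0,0,3,3,0,0,4,0,0]
Step 7: insert fnc at [2, 24, 25, 28] -> counters=[1,0,4,0,0,0,0,0,0,0,0,0,0,0,0,0,0,1,0,0,0,1,0,0,4,4,0,0,5,0,0]
Step 8: insert xbl at [0, 17, 21, 28] -> counters=[2,0,4,0,0,0,0,0,0,0,0,0,0,0,0,0,0,2,0,0,0,2,0,0,4,4,0,0,6,0,0]
Step 9: delete fnc at [2, 24, 25, 28] -> counters=[2,0,3,0,0,0,0,0,0,0,0,0,0,0,0,0,0,2,0,0,0,2,0,0,3,3,0,0,5,0,0]
Step 10: delete xbl at [0, 17, 21, 28] -> counters=[1,0,3,0,0,0,0,0,0,0,0,0,0,0,0,0,0,1,0,0,0,1,0,0,3,3,0,0,4,0,0]
Step 11: insert xbl at [0, 17, 21, 28] -> counters=[2,0,3,0,0,0,0,0,0,0,0,0,0,0,0,0,0,2,0,0,0,2,0,0,3,3,0,0,5,0,0]
Step 12: insert ky at [1, 15, 16, 29] -> counters=[2,1,3,0,0,0,0,0,0,0,0,0,0,0,0,1,1,2,0,0,0,2,0,0,3,3,0,0,5,1,0]
Step 13: insert ky at [1, 15, 16, 29] -> counters=[2,2,3,0,0,0,0,0,0,0,0,0,0,0,0,2,2,2,0,0,0,2,0,0,3,3,0,0,5,2,0]
Step 14: insert ky at [1, 15, 16, 29] -> counters=[2,3,3,0,0,0,0,0,0,0,0,0,0,0,0,3,3,2,0,0,0,2,0,0,3,3,0,0,5,3,0]
Step 15: insert fnc at [2, 24, 25, 28] -> counters=[2,3,4,0,0,0,0,0,0,0,0,0,0,0,0,3,3,2,0,0,0,2,0,0,4,4,0,0,6,3,0]
Step 16: insert ky at [1, 15, 16, 29] -> counters=[2,4,4,0,0,0,0,0,0,0,0,0,0,0,0,4,4,2,0,0,0,2,0,0,4,4,0,0,6,4,0]
Step 17: insert xbl at [0, 17, 21, 28] -> counters=[3,4,4,0,0,0,0,0,0,0,0,0,0,0,0,4,4,3,0,0,0,3,0,0,4,4,0,0,7,4,0]
Final counters=[3,4,4,0,0,0,0,0,0,0,0,0,0,0,0,4,4,3,0,0,0,3,0,0,4,4,0,0,7,4,0] -> counters[0]=3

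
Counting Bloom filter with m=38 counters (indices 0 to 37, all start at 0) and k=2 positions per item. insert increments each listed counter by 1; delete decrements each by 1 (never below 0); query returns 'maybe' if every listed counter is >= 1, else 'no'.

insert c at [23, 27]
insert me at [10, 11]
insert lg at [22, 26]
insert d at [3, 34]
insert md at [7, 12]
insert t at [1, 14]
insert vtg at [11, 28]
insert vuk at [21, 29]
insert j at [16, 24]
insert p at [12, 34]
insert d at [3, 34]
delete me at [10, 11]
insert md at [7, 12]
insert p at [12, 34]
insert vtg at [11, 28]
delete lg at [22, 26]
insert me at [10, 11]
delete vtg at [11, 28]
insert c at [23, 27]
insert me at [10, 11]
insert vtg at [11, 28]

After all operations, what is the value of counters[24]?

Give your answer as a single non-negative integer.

Answer: 1

Derivation:
Step 1: insert c at [23, 27] -> counters=[0,0,0,0,0,0,0,0,0,0,0,0,0,0,0,0,0,0,0,0,0,0,0,1,0,0,0,1,0,0,0,0,0,0,0,0,0,0]
Step 2: insert me at [10, 11] -> counters=[0,0,0,0,0,0,0,0,0,0,1,1,0,0,0,0,0,0,0,0,0,0,0,1,0,0,0,1,0,0,0,0,0,0,0,0,0,0]
Step 3: insert lg at [22, 26] -> counters=[0,0,0,0,0,0,0,0,0,0,1,1,0,0,0,0,0,0,0,0,0,0,1,1,0,0,1,1,0,0,0,0,0,0,0,0,0,0]
Step 4: insert d at [3, 34] -> counters=[0,0,0,1,0,0,0,0,0,0,1,1,0,0,0,0,0,0,0,0,0,0,1,1,0,0,1,1,0,0,0,0,0,0,1,0,0,0]
Step 5: insert md at [7, 12] -> counters=[0,0,0,1,0,0,0,1,0,0,1,1,1,0,0,0,0,0,0,0,0,0,1,1,0,0,1,1,0,0,0,0,0,0,1,0,0,0]
Step 6: insert t at [1, 14] -> counters=[0,1,0,1,0,0,0,1,0,0,1,1,1,0,1,0,0,0,0,0,0,0,1,1,0,0,1,1,0,0,0,0,0,0,1,0,0,0]
Step 7: insert vtg at [11, 28] -> counters=[0,1,0,1,0,0,0,1,0,0,1,2,1,0,1,0,0,0,0,0,0,0,1,1,0,0,1,1,1,0,0,0,0,0,1,0,0,0]
Step 8: insert vuk at [21, 29] -> counters=[0,1,0,1,0,0,0,1,0,0,1,2,1,0,1,0,0,0,0,0,0,1,1,1,0,0,1,1,1,1,0,0,0,0,1,0,0,0]
Step 9: insert j at [16, 24] -> counters=[0,1,0,1,0,0,0,1,0,0,1,2,1,0,1,0,1,0,0,0,0,1,1,1,1,0,1,1,1,1,0,0,0,0,1,0,0,0]
Step 10: insert p at [12, 34] -> counters=[0,1,0,1,0,0,0,1,0,0,1,2,2,0,1,0,1,0,0,0,0,1,1,1,1,0,1,1,1,1,0,0,0,0,2,0,0,0]
Step 11: insert d at [3, 34] -> counters=[0,1,0,2,0,0,0,1,0,0,1,2,2,0,1,0,1,0,0,0,0,1,1,1,1,0,1,1,1,1,0,0,0,0,3,0,0,0]
Step 12: delete me at [10, 11] -> counters=[0,1,0,2,0,0,0,1,0,0,0,1,2,0,1,0,1,0,0,0,0,1,1,1,1,0,1,1,1,1,0,0,0,0,3,0,0,0]
Step 13: insert md at [7, 12] -> counters=[0,1,0,2,0,0,0,2,0,0,0,1,3,0,1,0,1,0,0,0,0,1,1,1,1,0,1,1,1,1,0,0,0,0,3,0,0,0]
Step 14: insert p at [12, 34] -> counters=[0,1,0,2,0,0,0,2,0,0,0,1,4,0,1,0,1,0,0,0,0,1,1,1,1,0,1,1,1,1,0,0,0,0,4,0,0,0]
Step 15: insert vtg at [11, 28] -> counters=[0,1,0,2,0,0,0,2,0,0,0,2,4,0,1,0,1,0,0,0,0,1,1,1,1,0,1,1,2,1,0,0,0,0,4,0,0,0]
Step 16: delete lg at [22, 26] -> counters=[0,1,0,2,0,0,0,2,0,0,0,2,4,0,1,0,1,0,0,0,0,1,0,1,1,0,0,1,2,1,0,0,0,0,4,0,0,0]
Step 17: insert me at [10, 11] -> counters=[0,1,0,2,0,0,0,2,0,0,1,3,4,0,1,0,1,0,0,0,0,1,0,1,1,0,0,1,2,1,0,0,0,0,4,0,0,0]
Step 18: delete vtg at [11, 28] -> counters=[0,1,0,2,0,0,0,2,0,0,1,2,4,0,1,0,1,0,0,0,0,1,0,1,1,0,0,1,1,1,0,0,0,0,4,0,0,0]
Step 19: insert c at [23, 27] -> counters=[0,1,0,2,0,0,0,2,0,0,1,2,4,0,1,0,1,0,0,0,0,1,0,2,1,0,0,2,1,1,0,0,0,0,4,0,0,0]
Step 20: insert me at [10, 11] -> counters=[0,1,0,2,0,0,0,2,0,0,2,3,4,0,1,0,1,0,0,0,0,1,0,2,1,0,0,2,1,1,0,0,0,0,4,0,0,0]
Step 21: insert vtg at [11, 28] -> counters=[0,1,0,2,0,0,0,2,0,0,2,4,4,0,1,0,1,0,0,0,0,1,0,2,1,0,0,2,2,1,0,0,0,0,4,0,0,0]
Final counters=[0,1,0,2,0,0,0,2,0,0,2,4,4,0,1,0,1,0,0,0,0,1,0,2,1,0,0,2,2,1,0,0,0,0,4,0,0,0] -> counters[24]=1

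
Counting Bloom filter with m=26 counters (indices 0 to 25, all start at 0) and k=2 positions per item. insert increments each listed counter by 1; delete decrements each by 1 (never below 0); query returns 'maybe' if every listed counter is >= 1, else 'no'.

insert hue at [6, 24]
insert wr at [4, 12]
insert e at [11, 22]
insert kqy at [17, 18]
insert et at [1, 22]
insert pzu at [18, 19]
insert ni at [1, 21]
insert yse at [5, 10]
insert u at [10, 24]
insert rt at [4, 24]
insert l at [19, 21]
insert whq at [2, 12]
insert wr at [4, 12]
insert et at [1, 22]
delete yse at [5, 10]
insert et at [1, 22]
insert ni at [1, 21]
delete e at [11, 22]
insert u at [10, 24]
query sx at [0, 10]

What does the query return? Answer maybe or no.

Answer: no

Derivation:
Step 1: insert hue at [6, 24] -> counters=[0,0,0,0,0,0,1,0,0,0,0,0,0,0,0,0,0,0,0,0,0,0,0,0,1,0]
Step 2: insert wr at [4, 12] -> counters=[0,0,0,0,1,0,1,0,0,0,0,0,1,0,0,0,0,0,0,0,0,0,0,0,1,0]
Step 3: insert e at [11, 22] -> counters=[0,0,0,0,1,0,1,0,0,0,0,1,1,0,0,0,0,0,0,0,0,0,1,0,1,0]
Step 4: insert kqy at [17, 18] -> counters=[0,0,0,0,1,0,1,0,0,0,0,1,1,0,0,0,0,1,1,0,0,0,1,0,1,0]
Step 5: insert et at [1, 22] -> counters=[0,1,0,0,1,0,1,0,0,0,0,1,1,0,0,0,0,1,1,0,0,0,2,0,1,0]
Step 6: insert pzu at [18, 19] -> counters=[0,1,0,0,1,0,1,0,0,0,0,1,1,0,0,0,0,1,2,1,0,0,2,0,1,0]
Step 7: insert ni at [1, 21] -> counters=[0,2,0,0,1,0,1,0,0,0,0,1,1,0,0,0,0,1,2,1,0,1,2,0,1,0]
Step 8: insert yse at [5, 10] -> counters=[0,2,0,0,1,1,1,0,0,0,1,1,1,0,0,0,0,1,2,1,0,1,2,0,1,0]
Step 9: insert u at [10, 24] -> counters=[0,2,0,0,1,1,1,0,0,0,2,1,1,0,0,0,0,1,2,1,0,1,2,0,2,0]
Step 10: insert rt at [4, 24] -> counters=[0,2,0,0,2,1,1,0,0,0,2,1,1,0,0,0,0,1,2,1,0,1,2,0,3,0]
Step 11: insert l at [19, 21] -> counters=[0,2,0,0,2,1,1,0,0,0,2,1,1,0,0,0,0,1,2,2,0,2,2,0,3,0]
Step 12: insert whq at [2, 12] -> counters=[0,2,1,0,2,1,1,0,0,0,2,1,2,0,0,0,0,1,2,2,0,2,2,0,3,0]
Step 13: insert wr at [4, 12] -> counters=[0,2,1,0,3,1,1,0,0,0,2,1,3,0,0,0,0,1,2,2,0,2,2,0,3,0]
Step 14: insert et at [1, 22] -> counters=[0,3,1,0,3,1,1,0,0,0,2,1,3,0,0,0,0,1,2,2,0,2,3,0,3,0]
Step 15: delete yse at [5, 10] -> counters=[0,3,1,0,3,0,1,0,0,0,1,1,3,0,0,0,0,1,2,2,0,2,3,0,3,0]
Step 16: insert et at [1, 22] -> counters=[0,4,1,0,3,0,1,0,0,0,1,1,3,0,0,0,0,1,2,2,0,2,4,0,3,0]
Step 17: insert ni at [1, 21] -> counters=[0,5,1,0,3,0,1,0,0,0,1,1,3,0,0,0,0,1,2,2,0,3,4,0,3,0]
Step 18: delete e at [11, 22] -> counters=[0,5,1,0,3,0,1,0,0,0,1,0,3,0,0,0,0,1,2,2,0,3,3,0,3,0]
Step 19: insert u at [10, 24] -> counters=[0,5,1,0,3,0,1,0,0,0,2,0,3,0,0,0,0,1,2,2,0,3,3,0,4,0]
Query sx: check counters[0]=0 counters[10]=2 -> no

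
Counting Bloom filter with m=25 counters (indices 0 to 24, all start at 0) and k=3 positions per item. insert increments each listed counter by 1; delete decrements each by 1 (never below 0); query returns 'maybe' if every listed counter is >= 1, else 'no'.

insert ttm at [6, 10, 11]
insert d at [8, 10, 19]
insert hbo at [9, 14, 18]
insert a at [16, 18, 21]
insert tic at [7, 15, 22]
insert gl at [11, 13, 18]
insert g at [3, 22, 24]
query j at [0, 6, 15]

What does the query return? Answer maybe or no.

Step 1: insert ttm at [6, 10, 11] -> counters=[0,0,0,0,0,0,1,0,0,0,1,1,0,0,0,0,0,0,0,0,0,0,0,0,0]
Step 2: insert d at [8, 10, 19] -> counters=[0,0,0,0,0,0,1,0,1,0,2,1,0,0,0,0,0,0,0,1,0,0,0,0,0]
Step 3: insert hbo at [9, 14, 18] -> counters=[0,0,0,0,0,0,1,0,1,1,2,1,0,0,1,0,0,0,1,1,0,0,0,0,0]
Step 4: insert a at [16, 18, 21] -> counters=[0,0,0,0,0,0,1,0,1,1,2,1,0,0,1,0,1,0,2,1,0,1,0,0,0]
Step 5: insert tic at [7, 15, 22] -> counters=[0,0,0,0,0,0,1,1,1,1,2,1,0,0,1,1,1,0,2,1,0,1,1,0,0]
Step 6: insert gl at [11, 13, 18] -> counters=[0,0,0,0,0,0,1,1,1,1,2,2,0,1,1,1,1,0,3,1,0,1,1,0,0]
Step 7: insert g at [3, 22, 24] -> counters=[0,0,0,1,0,0,1,1,1,1,2,2,0,1,1,1,1,0,3,1,0,1,2,0,1]
Query j: check counters[0]=0 counters[6]=1 counters[15]=1 -> no

Answer: no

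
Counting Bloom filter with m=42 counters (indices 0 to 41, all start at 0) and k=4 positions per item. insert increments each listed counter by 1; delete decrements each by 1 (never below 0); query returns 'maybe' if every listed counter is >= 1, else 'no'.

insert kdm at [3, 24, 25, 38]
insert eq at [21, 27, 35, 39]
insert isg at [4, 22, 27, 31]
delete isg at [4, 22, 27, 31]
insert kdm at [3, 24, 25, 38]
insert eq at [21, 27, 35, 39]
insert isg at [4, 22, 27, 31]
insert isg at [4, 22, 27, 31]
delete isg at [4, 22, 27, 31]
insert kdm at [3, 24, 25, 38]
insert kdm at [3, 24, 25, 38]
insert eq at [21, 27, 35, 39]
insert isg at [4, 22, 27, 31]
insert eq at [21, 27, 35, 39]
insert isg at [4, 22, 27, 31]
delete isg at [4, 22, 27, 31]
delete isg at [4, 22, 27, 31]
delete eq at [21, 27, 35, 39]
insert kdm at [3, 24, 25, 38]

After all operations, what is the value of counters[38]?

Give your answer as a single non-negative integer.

Answer: 5

Derivation:
Step 1: insert kdm at [3, 24, 25, 38] -> counters=[0,0,0,1,0,0,0,0,0,0,0,0,0,0,0,0,0,0,0,0,0,0,0,0,1,1,0,0,0,0,0,0,0,0,0,0,0,0,1,0,0,0]
Step 2: insert eq at [21, 27, 35, 39] -> counters=[0,0,0,1,0,0,0,0,0,0,0,0,0,0,0,0,0,0,0,0,0,1,0,0,1,1,0,1,0,0,0,0,0,0,0,1,0,0,1,1,0,0]
Step 3: insert isg at [4, 22, 27, 31] -> counters=[0,0,0,1,1,0,0,0,0,0,0,0,0,0,0,0,0,0,0,0,0,1,1,0,1,1,0,2,0,0,0,1,0,0,0,1,0,0,1,1,0,0]
Step 4: delete isg at [4, 22, 27, 31] -> counters=[0,0,0,1,0,0,0,0,0,0,0,0,0,0,0,0,0,0,0,0,0,1,0,0,1,1,0,1,0,0,0,0,0,0,0,1,0,0,1,1,0,0]
Step 5: insert kdm at [3, 24, 25, 38] -> counters=[0,0,0,2,0,0,0,0,0,0,0,0,0,0,0,0,0,0,0,0,0,1,0,0,2,2,0,1,0,0,0,0,0,0,0,1,0,0,2,1,0,0]
Step 6: insert eq at [21, 27, 35, 39] -> counters=[0,0,0,2,0,0,0,0,0,0,0,0,0,0,0,0,0,0,0,0,0,2,0,0,2,2,0,2,0,0,0,0,0,0,0,2,0,0,2,2,0,0]
Step 7: insert isg at [4, 22, 27, 31] -> counters=[0,0,0,2,1,0,0,0,0,0,0,0,0,0,0,0,0,0,0,0,0,2,1,0,2,2,0,3,0,0,0,1,0,0,0,2,0,0,2,2,0,0]
Step 8: insert isg at [4, 22, 27, 31] -> counters=[0,0,0,2,2,0,0,0,0,0,0,0,0,0,0,0,0,0,0,0,0,2,2,0,2,2,0,4,0,0,0,2,0,0,0,2,0,0,2,2,0,0]
Step 9: delete isg at [4, 22, 27, 31] -> counters=[0,0,0,2,1,0,0,0,0,0,0,0,0,0,0,0,0,0,0,0,0,2,1,0,2,2,0,3,0,0,0,1,0,0,0,2,0,0,2,2,0,0]
Step 10: insert kdm at [3, 24, 25, 38] -> counters=[0,0,0,3,1,0,0,0,0,0,0,0,0,0,0,0,0,0,0,0,0,2,1,0,3,3,0,3,0,0,0,1,0,0,0,2,0,0,3,2,0,0]
Step 11: insert kdm at [3, 24, 25, 38] -> counters=[0,0,0,4,1,0,0,0,0,0,0,0,0,0,0,0,0,0,0,0,0,2,1,0,4,4,0,3,0,0,0,1,0,0,0,2,0,0,4,2,0,0]
Step 12: insert eq at [21, 27, 35, 39] -> counters=[0,0,0,4,1,0,0,0,0,0,0,0,0,0,0,0,0,0,0,0,0,3,1,0,4,4,0,4,0,0,0,1,0,0,0,3,0,0,4,3,0,0]
Step 13: insert isg at [4, 22, 27, 31] -> counters=[0,0,0,4,2,0,0,0,0,0,0,0,0,0,0,0,0,0,0,0,0,3,2,0,4,4,0,5,0,0,0,2,0,0,0,3,0,0,4,3,0,0]
Step 14: insert eq at [21, 27, 35, 39] -> counters=[0,0,0,4,2,0,0,0,0,0,0,0,0,0,0,0,0,0,0,0,0,4,2,0,4,4,0,6,0,0,0,2,0,0,0,4,0,0,4,4,0,0]
Step 15: insert isg at [4, 22, 27, 31] -> counters=[0,0,0,4,3,0,0,0,0,0,0,0,0,0,0,0,0,0,0,0,0,4,3,0,4,4,0,7,0,0,0,3,0,0,0,4,0,0,4,4,0,0]
Step 16: delete isg at [4, 22, 27, 31] -> counters=[0,0,0,4,2,0,0,0,0,0,0,0,0,0,0,0,0,0,0,0,0,4,2,0,4,4,0,6,0,0,0,2,0,0,0,4,0,0,4,4,0,0]
Step 17: delete isg at [4, 22, 27, 31] -> counters=[0,0,0,4,1,0,0,0,0,0,0,0,0,0,0,0,0,0,0,0,0,4,1,0,4,4,0,5,0,0,0,1,0,0,0,4,0,0,4,4,0,0]
Step 18: delete eq at [21, 27, 35, 39] -> counters=[0,0,0,4,1,0,0,0,0,0,0,0,0,0,0,0,0,0,0,0,0,3,1,0,4,4,0,4,0,0,0,1,0,0,0,3,0,0,4,3,0,0]
Step 19: insert kdm at [3, 24, 25, 38] -> counters=[0,0,0,5,1,0,0,0,0,0,0,0,0,0,0,0,0,0,0,0,0,3,1,0,5,5,0,4,0,0,0,1,0,0,0,3,0,0,5,3,0,0]
Final counters=[0,0,0,5,1,0,0,0,0,0,0,0,0,0,0,0,0,0,0,0,0,3,1,0,5,5,0,4,0,0,0,1,0,0,0,3,0,0,5,3,0,0] -> counters[38]=5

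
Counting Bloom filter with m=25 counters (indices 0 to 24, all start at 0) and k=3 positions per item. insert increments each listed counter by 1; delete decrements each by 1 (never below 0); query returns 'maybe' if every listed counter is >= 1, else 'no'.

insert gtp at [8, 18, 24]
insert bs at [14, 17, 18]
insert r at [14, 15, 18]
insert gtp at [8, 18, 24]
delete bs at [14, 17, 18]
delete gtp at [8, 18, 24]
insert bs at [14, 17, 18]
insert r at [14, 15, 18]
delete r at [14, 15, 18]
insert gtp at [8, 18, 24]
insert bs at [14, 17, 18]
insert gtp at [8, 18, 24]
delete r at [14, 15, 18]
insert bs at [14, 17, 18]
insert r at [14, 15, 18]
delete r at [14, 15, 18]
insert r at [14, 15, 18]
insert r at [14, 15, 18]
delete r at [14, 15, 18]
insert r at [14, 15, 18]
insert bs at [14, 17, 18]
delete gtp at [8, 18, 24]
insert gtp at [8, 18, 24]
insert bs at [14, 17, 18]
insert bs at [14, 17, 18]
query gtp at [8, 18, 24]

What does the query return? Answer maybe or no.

Step 1: insert gtp at [8, 18, 24] -> counters=[0,0,0,0,0,0,0,0,1,0,0,0,0,0,0,0,0,0,1,0,0,0,0,0,1]
Step 2: insert bs at [14, 17, 18] -> counters=[0,0,0,0,0,0,0,0,1,0,0,0,0,0,1,0,0,1,2,0,0,0,0,0,1]
Step 3: insert r at [14, 15, 18] -> counters=[0,0,0,0,0,0,0,0,1,0,0,0,0,0,2,1,0,1,3,0,0,0,0,0,1]
Step 4: insert gtp at [8, 18, 24] -> counters=[0,0,0,0,0,0,0,0,2,0,0,0,0,0,2,1,0,1,4,0,0,0,0,0,2]
Step 5: delete bs at [14, 17, 18] -> counters=[0,0,0,0,0,0,0,0,2,0,0,0,0,0,1,1,0,0,3,0,0,0,0,0,2]
Step 6: delete gtp at [8, 18, 24] -> counters=[0,0,0,0,0,0,0,0,1,0,0,0,0,0,1,1,0,0,2,0,0,0,0,0,1]
Step 7: insert bs at [14, 17, 18] -> counters=[0,0,0,0,0,0,0,0,1,0,0,0,0,0,2,1,0,1,3,0,0,0,0,0,1]
Step 8: insert r at [14, 15, 18] -> counters=[0,0,0,0,0,0,0,0,1,0,0,0,0,0,3,2,0,1,4,0,0,0,0,0,1]
Step 9: delete r at [14, 15, 18] -> counters=[0,0,0,0,0,0,0,0,1,0,0,0,0,0,2,1,0,1,3,0,0,0,0,0,1]
Step 10: insert gtp at [8, 18, 24] -> counters=[0,0,0,0,0,0,0,0,2,0,0,0,0,0,2,1,0,1,4,0,0,0,0,0,2]
Step 11: insert bs at [14, 17, 18] -> counters=[0,0,0,0,0,0,0,0,2,0,0,0,0,0,3,1,0,2,5,0,0,0,0,0,2]
Step 12: insert gtp at [8, 18, 24] -> counters=[0,0,0,0,0,0,0,0,3,0,0,0,0,0,3,1,0,2,6,0,0,0,0,0,3]
Step 13: delete r at [14, 15, 18] -> counters=[0,0,0,0,0,0,0,0,3,0,0,0,0,0,2,0,0,2,5,0,0,0,0,0,3]
Step 14: insert bs at [14, 17, 18] -> counters=[0,0,0,0,0,0,0,0,3,0,0,0,0,0,3,0,0,3,6,0,0,0,0,0,3]
Step 15: insert r at [14, 15, 18] -> counters=[0,0,0,0,0,0,0,0,3,0,0,0,0,0,4,1,0,3,7,0,0,0,0,0,3]
Step 16: delete r at [14, 15, 18] -> counters=[0,0,0,0,0,0,0,0,3,0,0,0,0,0,3,0,0,3,6,0,0,0,0,0,3]
Step 17: insert r at [14, 15, 18] -> counters=[0,0,0,0,0,0,0,0,3,0,0,0,0,0,4,1,0,3,7,0,0,0,0,0,3]
Step 18: insert r at [14, 15, 18] -> counters=[0,0,0,0,0,0,0,0,3,0,0,0,0,0,5,2,0,3,8,0,0,0,0,0,3]
Step 19: delete r at [14, 15, 18] -> counters=[0,0,0,0,0,0,0,0,3,0,0,0,0,0,4,1,0,3,7,0,0,0,0,0,3]
Step 20: insert r at [14, 15, 18] -> counters=[0,0,0,0,0,0,0,0,3,0,0,0,0,0,5,2,0,3,8,0,0,0,0,0,3]
Step 21: insert bs at [14, 17, 18] -> counters=[0,0,0,0,0,0,0,0,3,0,0,0,0,0,6,2,0,4,9,0,0,0,0,0,3]
Step 22: delete gtp at [8, 18, 24] -> counters=[0,0,0,0,0,0,0,0,2,0,0,0,0,0,6,2,0,4,8,0,0,0,0,0,2]
Step 23: insert gtp at [8, 18, 24] -> counters=[0,0,0,0,0,0,0,0,3,0,0,0,0,0,6,2,0,4,9,0,0,0,0,0,3]
Step 24: insert bs at [14, 17, 18] -> counters=[0,0,0,0,0,0,0,0,3,0,0,0,0,0,7,2,0,5,10,0,0,0,0,0,3]
Step 25: insert bs at [14, 17, 18] -> counters=[0,0,0,0,0,0,0,0,3,0,0,0,0,0,8,2,0,6,11,0,0,0,0,0,3]
Query gtp: check counters[8]=3 counters[18]=11 counters[24]=3 -> maybe

Answer: maybe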